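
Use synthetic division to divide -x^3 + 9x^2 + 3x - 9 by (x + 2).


Synthetic division with c = -2. Coefficients: -1, 9, 3, -9
Bring down -1.
  -1 * -2 = 2; 2 + 9 = 11
  11 * -2 = -22; -22 + 3 = -19
  -19 * -2 = 38; 38 - 9 = 29
Quotient: -x^2 + 11x - 19, Remainder: 29


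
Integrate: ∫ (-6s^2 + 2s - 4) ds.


Reverse power rule on each term:
  ∫ -6s^2 ds = -2s^3
  ∫ 2s ds = s^2
  ∫ -4 ds = -4s
F(s) = -2s^3 + s^2 - 4s + C


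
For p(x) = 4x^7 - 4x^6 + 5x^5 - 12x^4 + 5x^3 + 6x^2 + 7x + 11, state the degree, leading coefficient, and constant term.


Highest power of x is 7, with coefficient 4. Constant term is 11.
Degree = 7, leading coefficient = 4, constant term = 11


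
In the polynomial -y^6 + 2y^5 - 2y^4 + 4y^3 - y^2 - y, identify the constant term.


Read off the constant term: 0


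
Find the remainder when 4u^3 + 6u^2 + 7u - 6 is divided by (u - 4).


By the Remainder Theorem, the remainder equals p(4):
  4*(4)^3 = 256
  6*(4)^2 = 96
  7*(4)^1 = 28
  constant: -6
Sum: 256 + 96 + 28 - 6 = 374


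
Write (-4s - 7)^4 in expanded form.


Expand (-4s - 7)^4 by repeated multiplication:
  (-4s - 7)^2 = 16s^2 + 56s + 49
  (-4s - 7)^3 = -64s^3 - 336s^2 - 588s - 343
= 256s^4 + 1792s^3 + 4704s^2 + 5488s + 2401


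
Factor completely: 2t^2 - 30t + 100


Roots satisfy r1 + r2 = -b/a = 15 and r1*r2 = c/a = 50.
So r1 = 10, r2 = 5.
2t^2 - 30t + 100 = 2(t - r1)(t - r2) = 2(t - 10)(t - 5)


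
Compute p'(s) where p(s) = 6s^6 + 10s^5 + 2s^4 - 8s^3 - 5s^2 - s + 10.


Apply the power rule term by term:
  d/ds(6s^6) = 36s^5
  d/ds(10s^5) = 50s^4
  d/ds(2s^4) = 8s^3
  d/ds(-8s^3) = -24s^2
  d/ds(-5s^2) = -10s
  d/ds(-s) = -1
  d/ds(10) = 0
p'(s) = 36s^5 + 50s^4 + 8s^3 - 24s^2 - 10s - 1


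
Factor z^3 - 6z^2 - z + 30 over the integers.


Try integer roots (divisors of 30). z=5: p(5)=0.
Divide out (z - 5): quotient is z^2 - z - 6.
Factor the quadratic: (z + 2)(z - 3)
Result: (z - 5)(z + 2)(z - 3)


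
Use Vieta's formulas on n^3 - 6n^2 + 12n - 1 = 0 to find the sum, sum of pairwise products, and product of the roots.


Monic cubic n^3+bn^2+cn+d=0: sum=-b, pairwise sum=c, product=-d.
b=-6, c=12, d=-1
r1+r2+r3 = 6
r1r2+r1r3+r2r3 = 12
r1r2r3 = 1


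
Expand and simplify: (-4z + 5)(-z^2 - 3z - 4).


Distribute each term of the first polynomial:
  (-4z)(-z^2 - 3z - 4) = 4z^3 + 12z^2 + 16z
  (5)(-z^2 - 3z - 4) = -5z^2 - 15z - 20
Sum: 4z^3 + 7z^2 + z - 20


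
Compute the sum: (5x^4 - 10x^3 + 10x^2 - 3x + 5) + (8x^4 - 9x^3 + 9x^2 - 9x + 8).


Align terms by degree and add:
  5x^4 - 10x^3 + 10x^2 - 3x + 5
+ 8x^4 - 9x^3 + 9x^2 - 9x + 8
= 13x^4 - 19x^3 + 19x^2 - 12x + 13


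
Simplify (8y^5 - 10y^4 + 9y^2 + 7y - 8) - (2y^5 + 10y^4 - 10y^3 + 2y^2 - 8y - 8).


Distribute the minus sign:
  (8y^5 - 10y^4 + 9y^2 + 7y - 8)
- (2y^5 + 10y^4 - 10y^3 + 2y^2 - 8y - 8)
Negate second polynomial: -2y^5 - 10y^4 + 10y^3 - 2y^2 + 8y + 8
Add: 6y^5 - 20y^4 + 10y^3 + 7y^2 + 15y


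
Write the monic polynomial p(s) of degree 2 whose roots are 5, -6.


p(s) = (s - 5)(s + 6)
Expand: s^2 + s - 30


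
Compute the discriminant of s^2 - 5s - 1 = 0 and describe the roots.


D = b^2 - 4ac = (-5)^2 - 4(1)(-1) = 25 + 4 = 29
Since D > 0: two distinct irrational roots


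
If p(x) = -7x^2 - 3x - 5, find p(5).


Using direct substitution:
  -7 * (5)^2 = -175
  -3 * (5)^1 = -15
  constant: -5
Sum = -175 - 15 - 5 = -195


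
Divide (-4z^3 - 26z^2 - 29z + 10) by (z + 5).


(-4z^3 - 26z^2 - 29z + 10) / (z + 5)
Step 1: -4z^2 * (z + 5) = -4z^3 - 20z^2; subtract.
Step 2: -6z * (z + 5) = -6z^2 - 30z; subtract.
Step 3: 1 * (z + 5) = z + 5; subtract.
Quotient: -4z^2 - 6z + 1, Remainder: 5


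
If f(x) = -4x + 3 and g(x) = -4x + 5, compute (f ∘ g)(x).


Substitute g(x) into f:
f(g(x)) = -4*(-4x + 5) + 3
Expand and combine: 16x - 17


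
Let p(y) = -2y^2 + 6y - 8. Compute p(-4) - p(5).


p(-4) = -64
p(5) = -28
p(-4) - p(5) = -64 + 28 = -36


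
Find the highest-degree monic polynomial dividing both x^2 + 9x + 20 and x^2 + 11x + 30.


Factor each:
  x^2 + 9x + 20 = (x + 5)(x + 4)
  x^2 + 11x + 30 = (x + 5)(x + 6)
Common monic factor: x + 5


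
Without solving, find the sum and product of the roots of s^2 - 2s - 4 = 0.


For as^2+bs+c=0: sum = -b/a, product = c/a.
a=1, b=-2, c=-4
Sum = -(-2)/1 = 2
Product = (-4)/1 = -4


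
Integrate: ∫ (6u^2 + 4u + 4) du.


Reverse power rule on each term:
  ∫ 6u^2 du = 2u^3
  ∫ 4u du = 2u^2
  ∫ 4 du = 4u
F(u) = 2u^3 + 2u^2 + 4u + C


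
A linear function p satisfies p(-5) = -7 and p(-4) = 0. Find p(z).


p(z) = mz + b. Using p(-5)=-7, p(-4)=0:
m = (-7)/(-5 + 4) = -7/-1 = 7
b = -7 - m*(-5) = -7 + 35 = 28
p(z) = 7z + 28


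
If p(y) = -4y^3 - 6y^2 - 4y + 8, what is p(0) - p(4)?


p(0) = 8
p(4) = -360
p(0) - p(4) = 8 + 360 = 368


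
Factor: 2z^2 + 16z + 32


Roots satisfy r1 + r2 = -b/a = -8 and r1*r2 = c/a = 16.
So r1 = -4, r2 = -4.
2z^2 + 16z + 32 = 2(z - r1)(z - r2) = 2(z + 4)(z + 4)


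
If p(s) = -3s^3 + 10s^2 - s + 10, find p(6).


Using direct substitution:
  -3 * (6)^3 = -648
  10 * (6)^2 = 360
  -1 * (6)^1 = -6
  constant: 10
Sum = -648 + 360 - 6 + 10 = -284


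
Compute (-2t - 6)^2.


Expand (-2t - 6)^2 by repeated multiplication:
= 4t^2 + 24t + 36


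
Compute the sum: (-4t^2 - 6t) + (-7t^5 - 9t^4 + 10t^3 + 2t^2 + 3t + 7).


Align terms by degree and add:
  -4t^2 - 6t
  -7t^5 - 9t^4 + 10t^3 + 2t^2 + 3t + 7
= -7t^5 - 9t^4 + 10t^3 - 2t^2 - 3t + 7


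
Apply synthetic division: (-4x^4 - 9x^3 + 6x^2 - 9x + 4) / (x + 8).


Synthetic division with c = -8. Coefficients: -4, -9, 6, -9, 4
Bring down -4.
  -4 * -8 = 32; 32 - 9 = 23
  23 * -8 = -184; -184 + 6 = -178
  -178 * -8 = 1424; 1424 - 9 = 1415
  1415 * -8 = -11320; -11320 + 4 = -11316
Quotient: -4x^3 + 23x^2 - 178x + 1415, Remainder: -11316


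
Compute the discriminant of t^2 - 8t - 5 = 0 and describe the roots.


D = b^2 - 4ac = (-8)^2 - 4(1)(-5) = 64 + 20 = 84
Since D > 0: two distinct irrational roots


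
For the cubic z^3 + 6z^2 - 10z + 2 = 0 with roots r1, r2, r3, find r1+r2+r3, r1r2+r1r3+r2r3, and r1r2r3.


Monic cubic z^3+bz^2+cz+d=0: sum=-b, pairwise sum=c, product=-d.
b=6, c=-10, d=2
r1+r2+r3 = -6
r1r2+r1r3+r2r3 = -10
r1r2r3 = -2


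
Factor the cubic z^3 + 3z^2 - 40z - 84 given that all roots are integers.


Try integer roots (divisors of -84). z=6: p(6)=0.
Divide out (z - 6): quotient is z^2 + 9z + 14.
Factor the quadratic: (z + 7)(z + 2)
Result: (z - 6)(z + 7)(z + 2)


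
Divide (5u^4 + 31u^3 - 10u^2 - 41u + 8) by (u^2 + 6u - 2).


(5u^4 + 31u^3 - 10u^2 - 41u + 8) / (u^2 + 6u - 2)
Step 1: 5u^2 * (u^2 + 6u - 2) = 5u^4 + 30u^3 - 10u^2; subtract.
Step 2: u * (u^2 + 6u - 2) = u^3 + 6u^2 - 2u; subtract.
Step 3: -6 * (u^2 + 6u - 2) = -6u^2 - 36u + 12; subtract.
Quotient: 5u^2 + u - 6, Remainder: -3u - 4


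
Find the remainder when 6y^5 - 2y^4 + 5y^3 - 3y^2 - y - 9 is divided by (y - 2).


By the Remainder Theorem, the remainder equals p(2):
  6*(2)^5 = 192
  -2*(2)^4 = -32
  5*(2)^3 = 40
  -3*(2)^2 = -12
  -1*(2)^1 = -2
  constant: -9
Sum: 192 - 32 + 40 - 12 - 2 - 9 = 177


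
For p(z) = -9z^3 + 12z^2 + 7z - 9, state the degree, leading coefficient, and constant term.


Highest power of z is 3, with coefficient -9. Constant term is -9.
Degree = 3, leading coefficient = -9, constant term = -9


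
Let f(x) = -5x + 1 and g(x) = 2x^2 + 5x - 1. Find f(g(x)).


Substitute g(x) into f:
f(g(x)) = -5*(2x^2 + 5x - 1) + 1
Expand and combine: -10x^2 - 25x + 6


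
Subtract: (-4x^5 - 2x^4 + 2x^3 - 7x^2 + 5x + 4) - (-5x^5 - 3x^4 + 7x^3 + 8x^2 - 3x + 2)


Distribute the minus sign:
  (-4x^5 - 2x^4 + 2x^3 - 7x^2 + 5x + 4)
- (-5x^5 - 3x^4 + 7x^3 + 8x^2 - 3x + 2)
Negate second polynomial: 5x^5 + 3x^4 - 7x^3 - 8x^2 + 3x - 2
Add: x^5 + x^4 - 5x^3 - 15x^2 + 8x + 2


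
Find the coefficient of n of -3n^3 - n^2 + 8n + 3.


Read off the coefficient of n: 8


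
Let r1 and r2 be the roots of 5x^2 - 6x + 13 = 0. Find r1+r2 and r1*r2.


For ax^2+bx+c=0: sum = -b/a, product = c/a.
a=5, b=-6, c=13
Sum = -(-6)/5 = 6/5
Product = (13)/5 = 13/5


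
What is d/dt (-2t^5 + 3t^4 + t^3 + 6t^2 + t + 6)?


Apply the power rule term by term:
  d/dt(-2t^5) = -10t^4
  d/dt(3t^4) = 12t^3
  d/dt(t^3) = 3t^2
  d/dt(6t^2) = 12t
  d/dt(t) = 1
  d/dt(6) = 0
p'(t) = -10t^4 + 12t^3 + 3t^2 + 12t + 1


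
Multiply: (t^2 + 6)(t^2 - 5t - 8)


Distribute each term of the first polynomial:
  (t^2)(t^2 - 5t - 8) = t^4 - 5t^3 - 8t^2
  (6)(t^2 - 5t - 8) = 6t^2 - 30t - 48
Sum: t^4 - 5t^3 - 2t^2 - 30t - 48


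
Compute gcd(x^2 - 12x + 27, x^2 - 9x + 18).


Factor each:
  x^2 - 12x + 27 = (x - 3)(x - 9)
  x^2 - 9x + 18 = (x - 3)(x - 6)
Common monic factor: x - 3


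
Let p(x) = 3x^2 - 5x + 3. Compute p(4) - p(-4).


p(4) = 31
p(-4) = 71
p(4) - p(-4) = 31 - 71 = -40


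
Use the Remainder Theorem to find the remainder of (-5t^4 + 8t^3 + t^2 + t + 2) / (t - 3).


By the Remainder Theorem, the remainder equals p(3):
  -5*(3)^4 = -405
  8*(3)^3 = 216
  1*(3)^2 = 9
  1*(3)^1 = 3
  constant: 2
Sum: -405 + 216 + 9 + 3 + 2 = -175


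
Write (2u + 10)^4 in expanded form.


Expand (2u + 10)^4 by repeated multiplication:
  (2u + 10)^2 = 4u^2 + 40u + 100
  (2u + 10)^3 = 8u^3 + 120u^2 + 600u + 1000
= 16u^4 + 320u^3 + 2400u^2 + 8000u + 10000


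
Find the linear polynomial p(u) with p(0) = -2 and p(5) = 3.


p(u) = mu + b. Using p(0)=-2, p(5)=3:
m = (-2 - 3)/(0 - 5) = -5/-5 = 1
b = -2 - m*(0) = -2 = -2
p(u) = u - 2


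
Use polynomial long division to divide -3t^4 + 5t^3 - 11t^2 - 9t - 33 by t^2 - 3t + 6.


(-3t^4 + 5t^3 - 11t^2 - 9t - 33) / (t^2 - 3t + 6)
Step 1: -3t^2 * (t^2 - 3t + 6) = -3t^4 + 9t^3 - 18t^2; subtract.
Step 2: -4t * (t^2 - 3t + 6) = -4t^3 + 12t^2 - 24t; subtract.
Step 3: -5 * (t^2 - 3t + 6) = -5t^2 + 15t - 30; subtract.
Quotient: -3t^2 - 4t - 5, Remainder: -3


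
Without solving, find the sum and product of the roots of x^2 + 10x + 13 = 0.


For ax^2+bx+c=0: sum = -b/a, product = c/a.
a=1, b=10, c=13
Sum = -(10)/1 = -10
Product = (13)/1 = 13


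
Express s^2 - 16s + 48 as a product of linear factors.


Roots satisfy r1 + r2 = -b/a = 16 and r1*r2 = c/a = 48.
So r1 = 12, r2 = 4.
s^2 - 16s + 48 = (s - r1)(s - r2) = (s - 12)(s - 4)


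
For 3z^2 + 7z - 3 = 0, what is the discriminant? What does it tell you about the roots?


D = b^2 - 4ac = (7)^2 - 4(3)(-3) = 49 + 36 = 85
Since D > 0: two distinct irrational roots


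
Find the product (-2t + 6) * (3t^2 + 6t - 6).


Distribute each term of the first polynomial:
  (-2t)(3t^2 + 6t - 6) = -6t^3 - 12t^2 + 12t
  (6)(3t^2 + 6t - 6) = 18t^2 + 36t - 36
Sum: -6t^3 + 6t^2 + 48t - 36


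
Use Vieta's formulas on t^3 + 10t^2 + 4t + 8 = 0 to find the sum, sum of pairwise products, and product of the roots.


Monic cubic t^3+bt^2+ct+d=0: sum=-b, pairwise sum=c, product=-d.
b=10, c=4, d=8
r1+r2+r3 = -10
r1r2+r1r3+r2r3 = 4
r1r2r3 = -8


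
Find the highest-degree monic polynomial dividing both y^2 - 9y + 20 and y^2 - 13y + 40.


Factor each:
  y^2 - 9y + 20 = (y - 5)(y - 4)
  y^2 - 13y + 40 = (y - 5)(y - 8)
Common monic factor: y - 5


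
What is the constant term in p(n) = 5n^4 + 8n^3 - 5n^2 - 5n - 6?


Read off the constant term: -6


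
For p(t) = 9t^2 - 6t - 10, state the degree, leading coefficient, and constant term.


Highest power of t is 2, with coefficient 9. Constant term is -10.
Degree = 2, leading coefficient = 9, constant term = -10


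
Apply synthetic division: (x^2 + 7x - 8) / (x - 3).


Synthetic division with c = 3. Coefficients: 1, 7, -8
Bring down 1.
  1 * 3 = 3; 3 + 7 = 10
  10 * 3 = 30; 30 - 8 = 22
Quotient: x + 10, Remainder: 22


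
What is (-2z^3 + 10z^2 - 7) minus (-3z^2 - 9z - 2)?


Distribute the minus sign:
  (-2z^3 + 10z^2 - 7)
- (-3z^2 - 9z - 2)
Negate second polynomial: 3z^2 + 9z + 2
Add: -2z^3 + 13z^2 + 9z - 5


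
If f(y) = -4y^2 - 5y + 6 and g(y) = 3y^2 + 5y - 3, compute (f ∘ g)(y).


Substitute g(y) into f:
f(g(y)) = -4*(3y^2 + 5y - 3)^2 + (-5)*(3y^2 + 5y - 3) + 6
(3y^2 + 5y - 3)^2 = 9y^4 + 30y^3 + 7y^2 - 30y + 9
Expand and combine: -36y^4 - 120y^3 - 43y^2 + 95y - 15


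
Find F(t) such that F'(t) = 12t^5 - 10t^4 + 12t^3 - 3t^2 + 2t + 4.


Reverse power rule on each term:
  ∫ 12t^5 dt = 2t^6
  ∫ -10t^4 dt = -2t^5
  ∫ 12t^3 dt = 3t^4
  ∫ -3t^2 dt = -t^3
  ∫ 2t dt = t^2
  ∫ 4 dt = 4t
F(t) = 2t^6 - 2t^5 + 3t^4 - t^3 + t^2 + 4t + C


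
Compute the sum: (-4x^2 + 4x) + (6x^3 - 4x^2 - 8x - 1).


Align terms by degree and add:
  -4x^2 + 4x
+ 6x^3 - 4x^2 - 8x - 1
= 6x^3 - 8x^2 - 4x - 1


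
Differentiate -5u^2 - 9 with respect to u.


Apply the power rule term by term:
  d/du(-5u^2) = -10u
  d/du(-9) = 0
p'(u) = -10u


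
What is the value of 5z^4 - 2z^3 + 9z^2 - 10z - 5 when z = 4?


Using direct substitution:
  5 * (4)^4 = 1280
  -2 * (4)^3 = -128
  9 * (4)^2 = 144
  -10 * (4)^1 = -40
  constant: -5
Sum = 1280 - 128 + 144 - 40 - 5 = 1251


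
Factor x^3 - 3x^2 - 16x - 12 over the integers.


Try integer roots (divisors of -12). x=6: p(6)=0.
Divide out (x - 6): quotient is x^2 + 3x + 2.
Factor the quadratic: (x + 2)(x + 1)
Result: (x - 6)(x + 2)(x + 1)


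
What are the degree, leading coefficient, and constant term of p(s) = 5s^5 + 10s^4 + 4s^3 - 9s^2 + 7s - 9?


Highest power of s is 5, with coefficient 5. Constant term is -9.
Degree = 5, leading coefficient = 5, constant term = -9


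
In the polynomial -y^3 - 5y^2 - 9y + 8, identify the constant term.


Read off the constant term: 8


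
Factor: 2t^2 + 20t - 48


Roots satisfy r1 + r2 = -b/a = -10 and r1*r2 = c/a = -24.
So r1 = 2, r2 = -12.
2t^2 + 20t - 48 = 2(t - r1)(t - r2) = 2(t - 2)(t + 12)


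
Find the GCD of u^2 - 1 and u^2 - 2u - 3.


Factor each:
  u^2 - 1 = (u + 1)(u - 1)
  u^2 - 2u - 3 = (u + 1)(u - 3)
Common monic factor: u + 1


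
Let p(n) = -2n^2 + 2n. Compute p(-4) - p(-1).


p(-4) = -40
p(-1) = -4
p(-4) - p(-1) = -40 + 4 = -36


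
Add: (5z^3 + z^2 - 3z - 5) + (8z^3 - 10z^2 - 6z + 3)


Align terms by degree and add:
  5z^3 + z^2 - 3z - 5
+ 8z^3 - 10z^2 - 6z + 3
= 13z^3 - 9z^2 - 9z - 2


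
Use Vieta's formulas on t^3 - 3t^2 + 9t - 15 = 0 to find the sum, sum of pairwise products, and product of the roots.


Monic cubic t^3+bt^2+ct+d=0: sum=-b, pairwise sum=c, product=-d.
b=-3, c=9, d=-15
r1+r2+r3 = 3
r1r2+r1r3+r2r3 = 9
r1r2r3 = 15


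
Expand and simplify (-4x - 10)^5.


Expand (-4x - 10)^5 by repeated multiplication:
  (-4x - 10)^2 = 16x^2 + 80x + 100
  (-4x - 10)^3 = -64x^3 - 480x^2 - 1200x - 1000
  (-4x - 10)^4 = 256x^4 + 2560x^3 + 9600x^2 + 16000x + 10000
= -1024x^5 - 12800x^4 - 64000x^3 - 160000x^2 - 200000x - 100000


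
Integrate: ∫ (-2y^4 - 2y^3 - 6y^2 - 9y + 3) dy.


Reverse power rule on each term:
  ∫ -2y^4 dy = -(2/5)y^5
  ∫ -2y^3 dy = -(1/2)y^4
  ∫ -6y^2 dy = -2y^3
  ∫ -9y dy = -(9/2)y^2
  ∫ 3 dy = 3y
F(y) = -(2/5)y^5 - (1/2)y^4 - 2y^3 - (9/2)y^2 + 3y + C


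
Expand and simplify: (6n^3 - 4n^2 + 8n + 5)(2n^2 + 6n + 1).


Distribute each term of the first polynomial:
  (6n^3)(2n^2 + 6n + 1) = 12n^5 + 36n^4 + 6n^3
  (-4n^2)(2n^2 + 6n + 1) = -8n^4 - 24n^3 - 4n^2
  (8n)(2n^2 + 6n + 1) = 16n^3 + 48n^2 + 8n
  (5)(2n^2 + 6n + 1) = 10n^2 + 30n + 5
Sum: 12n^5 + 28n^4 - 2n^3 + 54n^2 + 38n + 5


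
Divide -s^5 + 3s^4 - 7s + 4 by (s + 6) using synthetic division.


Synthetic division with c = -6. Coefficients: -1, 3, 0, 0, -7, 4
Bring down -1.
  -1 * -6 = 6; 6 + 3 = 9
  9 * -6 = -54; -54 + 0 = -54
  -54 * -6 = 324; 324 + 0 = 324
  324 * -6 = -1944; -1944 - 7 = -1951
  -1951 * -6 = 11706; 11706 + 4 = 11710
Quotient: -s^4 + 9s^3 - 54s^2 + 324s - 1951, Remainder: 11710


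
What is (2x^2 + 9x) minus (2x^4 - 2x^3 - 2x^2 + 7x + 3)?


Distribute the minus sign:
  (2x^2 + 9x)
- (2x^4 - 2x^3 - 2x^2 + 7x + 3)
Negate second polynomial: -2x^4 + 2x^3 + 2x^2 - 7x - 3
Add: -2x^4 + 2x^3 + 4x^2 + 2x - 3


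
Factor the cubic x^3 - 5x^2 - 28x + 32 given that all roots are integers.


Try integer roots (divisors of 32). x=-4: p(-4)=0.
Divide out (x + 4): quotient is x^2 - 9x + 8.
Factor the quadratic: (x - 1)(x - 8)
Result: (x + 4)(x - 1)(x - 8)


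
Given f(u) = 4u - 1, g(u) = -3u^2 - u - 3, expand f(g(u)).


Substitute g(u) into f:
f(g(u)) = 4*(-3u^2 - u - 3) + (-1)
Expand and combine: -12u^2 - 4u - 13


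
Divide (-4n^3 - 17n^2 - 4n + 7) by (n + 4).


(-4n^3 - 17n^2 - 4n + 7) / (n + 4)
Step 1: -4n^2 * (n + 4) = -4n^3 - 16n^2; subtract.
Step 2: -n * (n + 4) = -n^2 - 4n; subtract.
Step 3: 0 * (n + 4) = 0; subtract.
Quotient: -4n^2 - n, Remainder: 7


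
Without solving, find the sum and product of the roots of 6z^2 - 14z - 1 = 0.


For az^2+bz+c=0: sum = -b/a, product = c/a.
a=6, b=-14, c=-1
Sum = -(-14)/6 = 7/3
Product = (-1)/6 = -1/6


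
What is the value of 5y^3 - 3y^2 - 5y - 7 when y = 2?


Using direct substitution:
  5 * (2)^3 = 40
  -3 * (2)^2 = -12
  -5 * (2)^1 = -10
  constant: -7
Sum = 40 - 12 - 10 - 7 = 11


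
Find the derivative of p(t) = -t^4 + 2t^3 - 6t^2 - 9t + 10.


Apply the power rule term by term:
  d/dt(-t^4) = -4t^3
  d/dt(2t^3) = 6t^2
  d/dt(-6t^2) = -12t
  d/dt(-9t) = -9
  d/dt(10) = 0
p'(t) = -4t^3 + 6t^2 - 12t - 9


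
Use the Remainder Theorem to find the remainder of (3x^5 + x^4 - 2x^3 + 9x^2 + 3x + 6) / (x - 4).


By the Remainder Theorem, the remainder equals p(4):
  3*(4)^5 = 3072
  1*(4)^4 = 256
  -2*(4)^3 = -128
  9*(4)^2 = 144
  3*(4)^1 = 12
  constant: 6
Sum: 3072 + 256 - 128 + 144 + 12 + 6 = 3362


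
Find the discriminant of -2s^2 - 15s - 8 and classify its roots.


D = b^2 - 4ac = (-15)^2 - 4(-2)(-8) = 225 - 64 = 161
Since D > 0: two distinct irrational roots


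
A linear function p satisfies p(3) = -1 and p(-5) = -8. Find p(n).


p(n) = mn + b. Using p(3)=-1, p(-5)=-8:
m = (-1 + 8)/(3 + 5) = 7/8 = 7/8
b = -1 - m*(3) = -1 - 21/8 = -29/8
p(n) = (7/8)n - (29/8)


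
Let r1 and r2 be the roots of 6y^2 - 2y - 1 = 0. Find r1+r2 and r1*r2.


For ay^2+by+c=0: sum = -b/a, product = c/a.
a=6, b=-2, c=-1
Sum = -(-2)/6 = 1/3
Product = (-1)/6 = -1/6


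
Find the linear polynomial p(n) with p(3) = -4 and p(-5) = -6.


p(n) = mn + b. Using p(3)=-4, p(-5)=-6:
m = (-4 + 6)/(3 + 5) = 2/8 = 1/4
b = -4 - m*(3) = -4 - 3/4 = -19/4
p(n) = (1/4)n - (19/4)


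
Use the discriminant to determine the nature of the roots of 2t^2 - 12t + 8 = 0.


D = b^2 - 4ac = (-12)^2 - 4(2)(8) = 144 - 64 = 80
Since D > 0: two distinct irrational roots


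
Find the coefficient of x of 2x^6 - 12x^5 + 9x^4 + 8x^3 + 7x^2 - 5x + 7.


Read off the coefficient of x: -5


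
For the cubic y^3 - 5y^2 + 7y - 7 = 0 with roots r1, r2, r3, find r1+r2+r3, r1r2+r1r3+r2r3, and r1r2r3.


Monic cubic y^3+by^2+cy+d=0: sum=-b, pairwise sum=c, product=-d.
b=-5, c=7, d=-7
r1+r2+r3 = 5
r1r2+r1r3+r2r3 = 7
r1r2r3 = 7


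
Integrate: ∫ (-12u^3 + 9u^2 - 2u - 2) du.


Reverse power rule on each term:
  ∫ -12u^3 du = -3u^4
  ∫ 9u^2 du = 3u^3
  ∫ -2u du = -u^2
  ∫ -2 du = -2u
F(u) = -3u^4 + 3u^3 - u^2 - 2u + C


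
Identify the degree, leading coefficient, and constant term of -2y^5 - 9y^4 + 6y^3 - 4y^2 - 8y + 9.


Highest power of y is 5, with coefficient -2. Constant term is 9.
Degree = 5, leading coefficient = -2, constant term = 9


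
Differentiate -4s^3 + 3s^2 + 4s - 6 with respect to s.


Apply the power rule term by term:
  d/ds(-4s^3) = -12s^2
  d/ds(3s^2) = 6s
  d/ds(4s) = 4
  d/ds(-6) = 0
p'(s) = -12s^2 + 6s + 4


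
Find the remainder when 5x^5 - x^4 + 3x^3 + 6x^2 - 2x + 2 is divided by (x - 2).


By the Remainder Theorem, the remainder equals p(2):
  5*(2)^5 = 160
  -1*(2)^4 = -16
  3*(2)^3 = 24
  6*(2)^2 = 24
  -2*(2)^1 = -4
  constant: 2
Sum: 160 - 16 + 24 + 24 - 4 + 2 = 190


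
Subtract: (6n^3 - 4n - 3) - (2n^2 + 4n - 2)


Distribute the minus sign:
  (6n^3 - 4n - 3)
- (2n^2 + 4n - 2)
Negate second polynomial: -2n^2 - 4n + 2
Add: 6n^3 - 2n^2 - 8n - 1


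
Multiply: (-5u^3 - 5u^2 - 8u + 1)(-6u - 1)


Distribute each term of the first polynomial:
  (-5u^3)(-6u - 1) = 30u^4 + 5u^3
  (-5u^2)(-6u - 1) = 30u^3 + 5u^2
  (-8u)(-6u - 1) = 48u^2 + 8u
  (1)(-6u - 1) = -6u - 1
Sum: 30u^4 + 35u^3 + 53u^2 + 2u - 1


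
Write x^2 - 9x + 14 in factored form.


Roots satisfy r1 + r2 = -b/a = 9 and r1*r2 = c/a = 14.
So r1 = 7, r2 = 2.
x^2 - 9x + 14 = (x - r1)(x - r2) = (x - 7)(x - 2)


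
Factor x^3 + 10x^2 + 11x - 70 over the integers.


Try integer roots (divisors of -70). x=2: p(2)=0.
Divide out (x - 2): quotient is x^2 + 12x + 35.
Factor the quadratic: (x + 5)(x + 7)
Result: (x - 2)(x + 5)(x + 7)


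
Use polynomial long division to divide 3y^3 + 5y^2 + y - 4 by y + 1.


(3y^3 + 5y^2 + y - 4) / (y + 1)
Step 1: 3y^2 * (y + 1) = 3y^3 + 3y^2; subtract.
Step 2: 2y * (y + 1) = 2y^2 + 2y; subtract.
Step 3: -1 * (y + 1) = -y - 1; subtract.
Quotient: 3y^2 + 2y - 1, Remainder: -3


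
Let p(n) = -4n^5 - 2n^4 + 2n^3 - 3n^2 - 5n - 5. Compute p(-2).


Using direct substitution:
  -4 * (-2)^5 = 128
  -2 * (-2)^4 = -32
  2 * (-2)^3 = -16
  -3 * (-2)^2 = -12
  -5 * (-2)^1 = 10
  constant: -5
Sum = 128 - 32 - 16 - 12 + 10 - 5 = 73


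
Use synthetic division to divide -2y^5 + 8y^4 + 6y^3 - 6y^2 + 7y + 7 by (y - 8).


Synthetic division with c = 8. Coefficients: -2, 8, 6, -6, 7, 7
Bring down -2.
  -2 * 8 = -16; -16 + 8 = -8
  -8 * 8 = -64; -64 + 6 = -58
  -58 * 8 = -464; -464 - 6 = -470
  -470 * 8 = -3760; -3760 + 7 = -3753
  -3753 * 8 = -30024; -30024 + 7 = -30017
Quotient: -2y^4 - 8y^3 - 58y^2 - 470y - 3753, Remainder: -30017


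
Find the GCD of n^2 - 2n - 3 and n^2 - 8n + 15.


Factor each:
  n^2 - 2n - 3 = (n - 3)(n + 1)
  n^2 - 8n + 15 = (n - 3)(n - 5)
Common monic factor: n - 3


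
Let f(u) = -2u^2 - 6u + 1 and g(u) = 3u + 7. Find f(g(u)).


Substitute g(u) into f:
f(g(u)) = -2*(3u + 7)^2 + (-6)*(3u + 7) + 1
(3u + 7)^2 = 9u^2 + 42u + 49
Expand and combine: -18u^2 - 102u - 139


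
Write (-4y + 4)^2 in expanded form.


Expand (-4y + 4)^2 by repeated multiplication:
= 16y^2 - 32y + 16


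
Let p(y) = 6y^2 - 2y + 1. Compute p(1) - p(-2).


p(1) = 5
p(-2) = 29
p(1) - p(-2) = 5 - 29 = -24


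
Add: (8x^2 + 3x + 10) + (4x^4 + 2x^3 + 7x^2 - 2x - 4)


Align terms by degree and add:
  8x^2 + 3x + 10
+ 4x^4 + 2x^3 + 7x^2 - 2x - 4
= 4x^4 + 2x^3 + 15x^2 + x + 6


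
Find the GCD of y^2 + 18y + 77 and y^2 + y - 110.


Factor each:
  y^2 + 18y + 77 = (y + 11)(y + 7)
  y^2 + y - 110 = (y + 11)(y - 10)
Common monic factor: y + 11


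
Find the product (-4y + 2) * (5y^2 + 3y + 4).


Distribute each term of the first polynomial:
  (-4y)(5y^2 + 3y + 4) = -20y^3 - 12y^2 - 16y
  (2)(5y^2 + 3y + 4) = 10y^2 + 6y + 8
Sum: -20y^3 - 2y^2 - 10y + 8


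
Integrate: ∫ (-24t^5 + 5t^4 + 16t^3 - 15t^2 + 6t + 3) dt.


Reverse power rule on each term:
  ∫ -24t^5 dt = -4t^6
  ∫ 5t^4 dt = t^5
  ∫ 16t^3 dt = 4t^4
  ∫ -15t^2 dt = -5t^3
  ∫ 6t dt = 3t^2
  ∫ 3 dt = 3t
F(t) = -4t^6 + t^5 + 4t^4 - 5t^3 + 3t^2 + 3t + C


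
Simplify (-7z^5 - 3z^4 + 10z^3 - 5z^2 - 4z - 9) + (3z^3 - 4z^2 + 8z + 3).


Align terms by degree and add:
  -7z^5 - 3z^4 + 10z^3 - 5z^2 - 4z - 9
+ 3z^3 - 4z^2 + 8z + 3
= -7z^5 - 3z^4 + 13z^3 - 9z^2 + 4z - 6


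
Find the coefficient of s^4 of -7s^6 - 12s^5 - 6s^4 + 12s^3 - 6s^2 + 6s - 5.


Read off the coefficient of s^4: -6


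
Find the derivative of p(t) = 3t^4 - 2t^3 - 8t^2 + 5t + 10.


Apply the power rule term by term:
  d/dt(3t^4) = 12t^3
  d/dt(-2t^3) = -6t^2
  d/dt(-8t^2) = -16t
  d/dt(5t) = 5
  d/dt(10) = 0
p'(t) = 12t^3 - 6t^2 - 16t + 5


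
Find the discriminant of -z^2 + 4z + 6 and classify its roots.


D = b^2 - 4ac = (4)^2 - 4(-1)(6) = 16 + 24 = 40
Since D > 0: two distinct irrational roots


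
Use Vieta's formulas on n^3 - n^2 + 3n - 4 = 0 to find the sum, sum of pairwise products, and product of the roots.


Monic cubic n^3+bn^2+cn+d=0: sum=-b, pairwise sum=c, product=-d.
b=-1, c=3, d=-4
r1+r2+r3 = 1
r1r2+r1r3+r2r3 = 3
r1r2r3 = 4


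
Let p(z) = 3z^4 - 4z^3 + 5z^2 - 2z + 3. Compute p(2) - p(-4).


p(2) = 35
p(-4) = 1115
p(2) - p(-4) = 35 - 1115 = -1080


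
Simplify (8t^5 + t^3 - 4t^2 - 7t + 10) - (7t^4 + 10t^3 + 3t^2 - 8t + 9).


Distribute the minus sign:
  (8t^5 + t^3 - 4t^2 - 7t + 10)
- (7t^4 + 10t^3 + 3t^2 - 8t + 9)
Negate second polynomial: -7t^4 - 10t^3 - 3t^2 + 8t - 9
Add: 8t^5 - 7t^4 - 9t^3 - 7t^2 + t + 1


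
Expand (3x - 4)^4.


Expand (3x - 4)^4 by repeated multiplication:
  (3x - 4)^2 = 9x^2 - 24x + 16
  (3x - 4)^3 = 27x^3 - 108x^2 + 144x - 64
= 81x^4 - 432x^3 + 864x^2 - 768x + 256


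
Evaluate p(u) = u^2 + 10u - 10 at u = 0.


Using direct substitution:
  1 * (0)^2 = 0
  10 * (0)^1 = 0
  constant: -10
Sum = 0 + 0 - 10 = -10


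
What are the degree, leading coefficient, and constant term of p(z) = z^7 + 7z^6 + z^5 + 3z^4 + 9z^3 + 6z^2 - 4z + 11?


Highest power of z is 7, with coefficient 1. Constant term is 11.
Degree = 7, leading coefficient = 1, constant term = 11


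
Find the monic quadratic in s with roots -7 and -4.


p(s) = (s + 7)(s + 4)
Expand: s^2 + 11s + 28


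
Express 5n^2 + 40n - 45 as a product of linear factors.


Roots satisfy r1 + r2 = -b/a = -8 and r1*r2 = c/a = -9.
So r1 = 1, r2 = -9.
5n^2 + 40n - 45 = 5(n - r1)(n - r2) = 5(n - 1)(n + 9)


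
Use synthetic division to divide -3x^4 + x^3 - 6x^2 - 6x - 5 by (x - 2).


Synthetic division with c = 2. Coefficients: -3, 1, -6, -6, -5
Bring down -3.
  -3 * 2 = -6; -6 + 1 = -5
  -5 * 2 = -10; -10 - 6 = -16
  -16 * 2 = -32; -32 - 6 = -38
  -38 * 2 = -76; -76 - 5 = -81
Quotient: -3x^3 - 5x^2 - 16x - 38, Remainder: -81


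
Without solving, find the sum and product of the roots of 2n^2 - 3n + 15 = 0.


For an^2+bn+c=0: sum = -b/a, product = c/a.
a=2, b=-3, c=15
Sum = -(-3)/2 = 3/2
Product = (15)/2 = 15/2


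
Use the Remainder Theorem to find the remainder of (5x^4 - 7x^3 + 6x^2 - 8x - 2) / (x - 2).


By the Remainder Theorem, the remainder equals p(2):
  5*(2)^4 = 80
  -7*(2)^3 = -56
  6*(2)^2 = 24
  -8*(2)^1 = -16
  constant: -2
Sum: 80 - 56 + 24 - 16 - 2 = 30


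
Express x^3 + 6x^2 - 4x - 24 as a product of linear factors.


Try integer roots (divisors of -24). x=-6: p(-6)=0.
Divide out (x + 6): quotient is x^2 - 4.
Factor the quadratic: (x - 2)(x + 2)
Result: (x + 6)(x - 2)(x + 2)


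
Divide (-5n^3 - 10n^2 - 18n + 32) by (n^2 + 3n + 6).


(-5n^3 - 10n^2 - 18n + 32) / (n^2 + 3n + 6)
Step 1: -5n * (n^2 + 3n + 6) = -5n^3 - 15n^2 - 30n; subtract.
Step 2: 5 * (n^2 + 3n + 6) = 5n^2 + 15n + 30; subtract.
Quotient: -5n + 5, Remainder: -3n + 2


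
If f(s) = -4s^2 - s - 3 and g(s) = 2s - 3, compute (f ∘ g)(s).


Substitute g(s) into f:
f(g(s)) = -4*(2s - 3)^2 + (-1)*(2s - 3) + (-3)
(2s - 3)^2 = 4s^2 - 12s + 9
Expand and combine: -16s^2 + 46s - 36


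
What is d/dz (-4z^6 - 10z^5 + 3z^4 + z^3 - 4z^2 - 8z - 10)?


Apply the power rule term by term:
  d/dz(-4z^6) = -24z^5
  d/dz(-10z^5) = -50z^4
  d/dz(3z^4) = 12z^3
  d/dz(z^3) = 3z^2
  d/dz(-4z^2) = -8z
  d/dz(-8z) = -8
  d/dz(-10) = 0
p'(z) = -24z^5 - 50z^4 + 12z^3 + 3z^2 - 8z - 8


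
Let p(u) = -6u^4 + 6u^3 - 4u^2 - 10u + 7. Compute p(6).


Using direct substitution:
  -6 * (6)^4 = -7776
  6 * (6)^3 = 1296
  -4 * (6)^2 = -144
  -10 * (6)^1 = -60
  constant: 7
Sum = -7776 + 1296 - 144 - 60 + 7 = -6677


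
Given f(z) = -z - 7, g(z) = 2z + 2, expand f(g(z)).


Substitute g(z) into f:
f(g(z)) = -1*(2z + 2) + (-7)
Expand and combine: -2z - 9


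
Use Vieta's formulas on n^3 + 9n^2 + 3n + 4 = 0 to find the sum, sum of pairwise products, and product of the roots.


Monic cubic n^3+bn^2+cn+d=0: sum=-b, pairwise sum=c, product=-d.
b=9, c=3, d=4
r1+r2+r3 = -9
r1r2+r1r3+r2r3 = 3
r1r2r3 = -4


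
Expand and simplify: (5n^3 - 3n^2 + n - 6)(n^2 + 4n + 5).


Distribute each term of the first polynomial:
  (5n^3)(n^2 + 4n + 5) = 5n^5 + 20n^4 + 25n^3
  (-3n^2)(n^2 + 4n + 5) = -3n^4 - 12n^3 - 15n^2
  (n)(n^2 + 4n + 5) = n^3 + 4n^2 + 5n
  (-6)(n^2 + 4n + 5) = -6n^2 - 24n - 30
Sum: 5n^5 + 17n^4 + 14n^3 - 17n^2 - 19n - 30


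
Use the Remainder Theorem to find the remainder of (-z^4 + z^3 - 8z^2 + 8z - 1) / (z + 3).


By the Remainder Theorem, the remainder equals p(-3):
  -1*(-3)^4 = -81
  1*(-3)^3 = -27
  -8*(-3)^2 = -72
  8*(-3)^1 = -24
  constant: -1
Sum: -81 - 27 - 72 - 24 - 1 = -205


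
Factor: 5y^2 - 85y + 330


Roots satisfy r1 + r2 = -b/a = 17 and r1*r2 = c/a = 66.
So r1 = 6, r2 = 11.
5y^2 - 85y + 330 = 5(y - r1)(y - r2) = 5(y - 6)(y - 11)


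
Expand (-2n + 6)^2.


Expand (-2n + 6)^2 by repeated multiplication:
= 4n^2 - 24n + 36


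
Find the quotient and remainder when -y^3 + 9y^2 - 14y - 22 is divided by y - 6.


(-y^3 + 9y^2 - 14y - 22) / (y - 6)
Step 1: -y^2 * (y - 6) = -y^3 + 6y^2; subtract.
Step 2: 3y * (y - 6) = 3y^2 - 18y; subtract.
Step 3: 4 * (y - 6) = 4y - 24; subtract.
Quotient: -y^2 + 3y + 4, Remainder: 2


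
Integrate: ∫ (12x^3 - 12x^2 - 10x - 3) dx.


Reverse power rule on each term:
  ∫ 12x^3 dx = 3x^4
  ∫ -12x^2 dx = -4x^3
  ∫ -10x dx = -5x^2
  ∫ -3 dx = -3x
F(x) = 3x^4 - 4x^3 - 5x^2 - 3x + C


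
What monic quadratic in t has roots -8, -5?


p(t) = (t + 8)(t + 5)
Expand: t^2 + 13t + 40


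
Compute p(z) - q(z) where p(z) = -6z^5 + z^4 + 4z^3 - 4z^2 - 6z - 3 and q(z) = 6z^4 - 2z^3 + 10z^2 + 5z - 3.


Distribute the minus sign:
  (-6z^5 + z^4 + 4z^3 - 4z^2 - 6z - 3)
- (6z^4 - 2z^3 + 10z^2 + 5z - 3)
Negate second polynomial: -6z^4 + 2z^3 - 10z^2 - 5z + 3
Add: -6z^5 - 5z^4 + 6z^3 - 14z^2 - 11z


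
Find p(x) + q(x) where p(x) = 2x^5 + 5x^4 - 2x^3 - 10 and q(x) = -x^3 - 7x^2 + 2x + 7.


Align terms by degree and add:
  2x^5 + 5x^4 - 2x^3 - 10
  -x^3 - 7x^2 + 2x + 7
= 2x^5 + 5x^4 - 3x^3 - 7x^2 + 2x - 3


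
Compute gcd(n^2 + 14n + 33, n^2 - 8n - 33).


Factor each:
  n^2 + 14n + 33 = (n + 3)(n + 11)
  n^2 - 8n - 33 = (n + 3)(n - 11)
Common monic factor: n + 3


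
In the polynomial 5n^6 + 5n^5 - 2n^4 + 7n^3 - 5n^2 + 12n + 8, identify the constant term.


Read off the constant term: 8


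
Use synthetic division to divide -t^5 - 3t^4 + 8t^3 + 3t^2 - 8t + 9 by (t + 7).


Synthetic division with c = -7. Coefficients: -1, -3, 8, 3, -8, 9
Bring down -1.
  -1 * -7 = 7; 7 - 3 = 4
  4 * -7 = -28; -28 + 8 = -20
  -20 * -7 = 140; 140 + 3 = 143
  143 * -7 = -1001; -1001 - 8 = -1009
  -1009 * -7 = 7063; 7063 + 9 = 7072
Quotient: -t^4 + 4t^3 - 20t^2 + 143t - 1009, Remainder: 7072


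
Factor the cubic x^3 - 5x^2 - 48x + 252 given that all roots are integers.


Try integer roots (divisors of 252). x=6: p(6)=0.
Divide out (x - 6): quotient is x^2 + x - 42.
Factor the quadratic: (x + 7)(x - 6)
Result: (x - 6)(x + 7)(x - 6)


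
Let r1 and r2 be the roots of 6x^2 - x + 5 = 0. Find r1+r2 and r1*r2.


For ax^2+bx+c=0: sum = -b/a, product = c/a.
a=6, b=-1, c=5
Sum = -(-1)/6 = 1/6
Product = (5)/6 = 5/6


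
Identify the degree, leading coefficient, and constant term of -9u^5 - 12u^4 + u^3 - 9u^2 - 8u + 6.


Highest power of u is 5, with coefficient -9. Constant term is 6.
Degree = 5, leading coefficient = -9, constant term = 6


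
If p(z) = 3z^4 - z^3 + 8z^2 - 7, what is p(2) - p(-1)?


p(2) = 65
p(-1) = 5
p(2) - p(-1) = 65 - 5 = 60


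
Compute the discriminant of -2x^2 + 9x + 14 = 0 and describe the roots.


D = b^2 - 4ac = (9)^2 - 4(-2)(14) = 81 + 112 = 193
Since D > 0: two distinct irrational roots


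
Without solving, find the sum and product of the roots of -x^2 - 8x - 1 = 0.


For ax^2+bx+c=0: sum = -b/a, product = c/a.
a=-1, b=-8, c=-1
Sum = -(-8)/-1 = -8
Product = (-1)/-1 = 1


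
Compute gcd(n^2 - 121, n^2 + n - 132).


Factor each:
  n^2 - 121 = (n - 11)(n + 11)
  n^2 + n - 132 = (n - 11)(n + 12)
Common monic factor: n - 11


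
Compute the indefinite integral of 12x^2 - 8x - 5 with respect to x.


Reverse power rule on each term:
  ∫ 12x^2 dx = 4x^3
  ∫ -8x dx = -4x^2
  ∫ -5 dx = -5x
F(x) = 4x^3 - 4x^2 - 5x + C


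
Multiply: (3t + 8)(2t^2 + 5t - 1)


Distribute each term of the first polynomial:
  (3t)(2t^2 + 5t - 1) = 6t^3 + 15t^2 - 3t
  (8)(2t^2 + 5t - 1) = 16t^2 + 40t - 8
Sum: 6t^3 + 31t^2 + 37t - 8


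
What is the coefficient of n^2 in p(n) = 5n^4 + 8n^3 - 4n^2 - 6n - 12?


Read off the coefficient of n^2: -4


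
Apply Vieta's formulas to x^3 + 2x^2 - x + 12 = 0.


Monic cubic x^3+bx^2+cx+d=0: sum=-b, pairwise sum=c, product=-d.
b=2, c=-1, d=12
r1+r2+r3 = -2
r1r2+r1r3+r2r3 = -1
r1r2r3 = -12


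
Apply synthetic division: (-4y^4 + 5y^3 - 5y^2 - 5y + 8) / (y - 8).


Synthetic division with c = 8. Coefficients: -4, 5, -5, -5, 8
Bring down -4.
  -4 * 8 = -32; -32 + 5 = -27
  -27 * 8 = -216; -216 - 5 = -221
  -221 * 8 = -1768; -1768 - 5 = -1773
  -1773 * 8 = -14184; -14184 + 8 = -14176
Quotient: -4y^3 - 27y^2 - 221y - 1773, Remainder: -14176


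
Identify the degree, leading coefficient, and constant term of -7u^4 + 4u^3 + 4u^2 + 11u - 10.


Highest power of u is 4, with coefficient -7. Constant term is -10.
Degree = 4, leading coefficient = -7, constant term = -10


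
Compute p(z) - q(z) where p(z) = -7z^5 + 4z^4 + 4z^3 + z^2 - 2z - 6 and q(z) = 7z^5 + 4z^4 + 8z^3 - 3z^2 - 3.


Distribute the minus sign:
  (-7z^5 + 4z^4 + 4z^3 + z^2 - 2z - 6)
- (7z^5 + 4z^4 + 8z^3 - 3z^2 - 3)
Negate second polynomial: -7z^5 - 4z^4 - 8z^3 + 3z^2 + 3
Add: -14z^5 - 4z^3 + 4z^2 - 2z - 3


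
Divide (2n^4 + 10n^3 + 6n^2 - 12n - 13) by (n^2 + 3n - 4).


(2n^4 + 10n^3 + 6n^2 - 12n - 13) / (n^2 + 3n - 4)
Step 1: 2n^2 * (n^2 + 3n - 4) = 2n^4 + 6n^3 - 8n^2; subtract.
Step 2: 4n * (n^2 + 3n - 4) = 4n^3 + 12n^2 - 16n; subtract.
Step 3: 2 * (n^2 + 3n - 4) = 2n^2 + 6n - 8; subtract.
Quotient: 2n^2 + 4n + 2, Remainder: -2n - 5


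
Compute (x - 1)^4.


Expand (x - 1)^4 by repeated multiplication:
  (x - 1)^2 = x^2 - 2x + 1
  (x - 1)^3 = x^3 - 3x^2 + 3x - 1
= x^4 - 4x^3 + 6x^2 - 4x + 1


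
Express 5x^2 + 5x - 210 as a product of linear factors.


Roots satisfy r1 + r2 = -b/a = -1 and r1*r2 = c/a = -42.
So r1 = 6, r2 = -7.
5x^2 + 5x - 210 = 5(x - r1)(x - r2) = 5(x - 6)(x + 7)


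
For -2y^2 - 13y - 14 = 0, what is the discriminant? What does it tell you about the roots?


D = b^2 - 4ac = (-13)^2 - 4(-2)(-14) = 169 - 112 = 57
Since D > 0: two distinct irrational roots


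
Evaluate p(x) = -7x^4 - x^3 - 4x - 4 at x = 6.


Using direct substitution:
  -7 * (6)^4 = -9072
  -1 * (6)^3 = -216
  0 * (6)^2 = 0
  -4 * (6)^1 = -24
  constant: -4
Sum = -9072 - 216 + 0 - 24 - 4 = -9316


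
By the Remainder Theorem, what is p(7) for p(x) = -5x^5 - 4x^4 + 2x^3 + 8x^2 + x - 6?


By the Remainder Theorem, the remainder equals p(7):
  -5*(7)^5 = -84035
  -4*(7)^4 = -9604
  2*(7)^3 = 686
  8*(7)^2 = 392
  1*(7)^1 = 7
  constant: -6
Sum: -84035 - 9604 + 686 + 392 + 7 - 6 = -92560


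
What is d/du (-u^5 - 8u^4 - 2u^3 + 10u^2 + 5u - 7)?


Apply the power rule term by term:
  d/du(-u^5) = -5u^4
  d/du(-8u^4) = -32u^3
  d/du(-2u^3) = -6u^2
  d/du(10u^2) = 20u
  d/du(5u) = 5
  d/du(-7) = 0
p'(u) = -5u^4 - 32u^3 - 6u^2 + 20u + 5


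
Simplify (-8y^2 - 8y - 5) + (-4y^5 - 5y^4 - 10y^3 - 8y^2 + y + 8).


Align terms by degree and add:
  -8y^2 - 8y - 5
  -4y^5 - 5y^4 - 10y^3 - 8y^2 + y + 8
= -4y^5 - 5y^4 - 10y^3 - 16y^2 - 7y + 3


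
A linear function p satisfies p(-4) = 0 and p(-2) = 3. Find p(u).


p(u) = mu + b. Using p(-4)=0, p(-2)=3:
m = (0 - 3)/(-4 + 2) = -3/-2 = 3/2
b = 0 - m*(-4) = 0 + 6 = 6
p(u) = (3/2)u + 6


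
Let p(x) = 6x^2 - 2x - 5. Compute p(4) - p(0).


p(4) = 83
p(0) = -5
p(4) - p(0) = 83 + 5 = 88


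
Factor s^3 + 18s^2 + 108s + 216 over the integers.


Try integer roots (divisors of 216). s=-6: p(-6)=0.
Divide out (s + 6): quotient is s^2 + 12s + 36.
Factor the quadratic: (s + 6)(s + 6)
Result: (s + 6)(s + 6)(s + 6)


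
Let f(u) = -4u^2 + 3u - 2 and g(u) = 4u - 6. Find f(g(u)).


Substitute g(u) into f:
f(g(u)) = -4*(4u - 6)^2 + 3*(4u - 6) + (-2)
(4u - 6)^2 = 16u^2 - 48u + 36
Expand and combine: -64u^2 + 204u - 164


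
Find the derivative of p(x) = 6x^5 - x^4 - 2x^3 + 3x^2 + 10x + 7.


Apply the power rule term by term:
  d/dx(6x^5) = 30x^4
  d/dx(-x^4) = -4x^3
  d/dx(-2x^3) = -6x^2
  d/dx(3x^2) = 6x
  d/dx(10x) = 10
  d/dx(7) = 0
p'(x) = 30x^4 - 4x^3 - 6x^2 + 6x + 10


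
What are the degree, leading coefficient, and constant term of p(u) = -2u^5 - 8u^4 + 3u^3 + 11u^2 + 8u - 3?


Highest power of u is 5, with coefficient -2. Constant term is -3.
Degree = 5, leading coefficient = -2, constant term = -3


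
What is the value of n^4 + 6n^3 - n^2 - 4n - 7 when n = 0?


Using direct substitution:
  1 * (0)^4 = 0
  6 * (0)^3 = 0
  -1 * (0)^2 = 0
  -4 * (0)^1 = 0
  constant: -7
Sum = 0 + 0 + 0 + 0 - 7 = -7


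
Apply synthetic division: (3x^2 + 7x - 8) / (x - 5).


Synthetic division with c = 5. Coefficients: 3, 7, -8
Bring down 3.
  3 * 5 = 15; 15 + 7 = 22
  22 * 5 = 110; 110 - 8 = 102
Quotient: 3x + 22, Remainder: 102


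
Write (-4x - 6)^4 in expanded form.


Expand (-4x - 6)^4 by repeated multiplication:
  (-4x - 6)^2 = 16x^2 + 48x + 36
  (-4x - 6)^3 = -64x^3 - 288x^2 - 432x - 216
= 256x^4 + 1536x^3 + 3456x^2 + 3456x + 1296


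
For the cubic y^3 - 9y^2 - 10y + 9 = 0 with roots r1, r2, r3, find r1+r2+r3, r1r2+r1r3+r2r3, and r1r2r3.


Monic cubic y^3+by^2+cy+d=0: sum=-b, pairwise sum=c, product=-d.
b=-9, c=-10, d=9
r1+r2+r3 = 9
r1r2+r1r3+r2r3 = -10
r1r2r3 = -9


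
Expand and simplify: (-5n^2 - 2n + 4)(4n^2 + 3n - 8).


Distribute each term of the first polynomial:
  (-5n^2)(4n^2 + 3n - 8) = -20n^4 - 15n^3 + 40n^2
  (-2n)(4n^2 + 3n - 8) = -8n^3 - 6n^2 + 16n
  (4)(4n^2 + 3n - 8) = 16n^2 + 12n - 32
Sum: -20n^4 - 23n^3 + 50n^2 + 28n - 32


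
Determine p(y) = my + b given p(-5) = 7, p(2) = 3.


p(y) = my + b. Using p(-5)=7, p(2)=3:
m = (7 - 3)/(-5 - 2) = 4/-7 = -4/7
b = 7 - m*(-5) = 7 - 20/7 = 29/7
p(y) = -(4/7)y + (29/7)


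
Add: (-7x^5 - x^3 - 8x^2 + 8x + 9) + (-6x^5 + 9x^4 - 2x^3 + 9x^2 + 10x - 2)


Align terms by degree and add:
  -7x^5 - x^3 - 8x^2 + 8x + 9
  -6x^5 + 9x^4 - 2x^3 + 9x^2 + 10x - 2
= -13x^5 + 9x^4 - 3x^3 + x^2 + 18x + 7


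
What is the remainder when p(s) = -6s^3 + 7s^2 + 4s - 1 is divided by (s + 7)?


By the Remainder Theorem, the remainder equals p(-7):
  -6*(-7)^3 = 2058
  7*(-7)^2 = 343
  4*(-7)^1 = -28
  constant: -1
Sum: 2058 + 343 - 28 - 1 = 2372


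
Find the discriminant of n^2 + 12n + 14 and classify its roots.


D = b^2 - 4ac = (12)^2 - 4(1)(14) = 144 - 56 = 88
Since D > 0: two distinct irrational roots


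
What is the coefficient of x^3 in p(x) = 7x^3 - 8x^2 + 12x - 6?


Read off the coefficient of x^3: 7


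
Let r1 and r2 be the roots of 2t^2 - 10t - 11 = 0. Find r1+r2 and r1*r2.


For at^2+bt+c=0: sum = -b/a, product = c/a.
a=2, b=-10, c=-11
Sum = -(-10)/2 = 5
Product = (-11)/2 = -11/2


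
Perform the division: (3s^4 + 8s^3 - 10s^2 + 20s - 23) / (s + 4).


(3s^4 + 8s^3 - 10s^2 + 20s - 23) / (s + 4)
Step 1: 3s^3 * (s + 4) = 3s^4 + 12s^3; subtract.
Step 2: -4s^2 * (s + 4) = -4s^3 - 16s^2; subtract.
Step 3: 6s * (s + 4) = 6s^2 + 24s; subtract.
Step 4: -4 * (s + 4) = -4s - 16; subtract.
Quotient: 3s^3 - 4s^2 + 6s - 4, Remainder: -7


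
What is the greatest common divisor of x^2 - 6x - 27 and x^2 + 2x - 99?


Factor each:
  x^2 - 6x - 27 = (x - 9)(x + 3)
  x^2 + 2x - 99 = (x - 9)(x + 11)
Common monic factor: x - 9


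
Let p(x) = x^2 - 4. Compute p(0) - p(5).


p(0) = -4
p(5) = 21
p(0) - p(5) = -4 - 21 = -25


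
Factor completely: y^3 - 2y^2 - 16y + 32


Try integer roots (divisors of 32). y=-4: p(-4)=0.
Divide out (y + 4): quotient is y^2 - 6y + 8.
Factor the quadratic: (y - 2)(y - 4)
Result: (y + 4)(y - 2)(y - 4)
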